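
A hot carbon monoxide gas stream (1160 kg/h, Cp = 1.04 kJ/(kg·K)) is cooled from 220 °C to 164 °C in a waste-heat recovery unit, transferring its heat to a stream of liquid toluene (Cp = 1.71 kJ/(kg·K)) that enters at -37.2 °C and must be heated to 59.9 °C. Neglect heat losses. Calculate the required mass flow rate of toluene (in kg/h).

Heat released by hot stream: Q = 1160 × 1.04 × (220 − 164) = 67558 kJ/h
Energy balance on cold side (adiabatic exchanger): Q = ṁ_c·Cp_c·(T_c,out − T_c,in)
ṁ_c = 67558 / [1.71 × (59.9 − -37.2)] = 406.88 kg/h

ṁ_c = 407 kg/h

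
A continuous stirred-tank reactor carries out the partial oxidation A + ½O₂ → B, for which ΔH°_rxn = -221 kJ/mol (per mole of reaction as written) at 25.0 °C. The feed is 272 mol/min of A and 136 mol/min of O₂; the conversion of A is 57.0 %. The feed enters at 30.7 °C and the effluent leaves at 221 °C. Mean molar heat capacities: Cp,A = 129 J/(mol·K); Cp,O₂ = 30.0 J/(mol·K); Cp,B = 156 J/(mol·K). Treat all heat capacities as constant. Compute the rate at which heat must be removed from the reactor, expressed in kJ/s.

Q_out = 441 kJ/s

Extent of reaction ξ = 0.570 × 272 = 155.04 mol/min
Reaction term: ξ·ΔH°_rxn = 155.04 × -221 = -34264 kJ/min
Sensible, feed 30.7→25 °C: -223.26 kJ/min
Outlet flows (mol/min): A 116.96, O₂ 58.48, B 155.04
Sensible, products 25→221 °C: 8041.6 kJ/min
Q = ΔH = -26446 kJ/min = -440.76 kW
Heat removed = 440.76 kJ/s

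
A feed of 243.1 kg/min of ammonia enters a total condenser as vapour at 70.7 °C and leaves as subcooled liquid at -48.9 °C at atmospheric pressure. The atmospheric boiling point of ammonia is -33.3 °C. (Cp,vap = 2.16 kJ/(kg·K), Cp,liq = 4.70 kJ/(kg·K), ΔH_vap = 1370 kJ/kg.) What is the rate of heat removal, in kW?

Q_c = 6760 kW

vapour 70.7→-33.3 °C: -224.64 kJ/kg
condensation at -33.3 °C: -1370 kJ/kg
liquid -33.3→-48.9 °C: -73.32 kJ/kg
Δh = -224.64 + -1370 + -73.32 = -1668 kJ/kg
Q = ṁ·Δh = 243.1 kg/min × -1668 kJ/kg = -405480 kJ/min
|Q| = 6758 kW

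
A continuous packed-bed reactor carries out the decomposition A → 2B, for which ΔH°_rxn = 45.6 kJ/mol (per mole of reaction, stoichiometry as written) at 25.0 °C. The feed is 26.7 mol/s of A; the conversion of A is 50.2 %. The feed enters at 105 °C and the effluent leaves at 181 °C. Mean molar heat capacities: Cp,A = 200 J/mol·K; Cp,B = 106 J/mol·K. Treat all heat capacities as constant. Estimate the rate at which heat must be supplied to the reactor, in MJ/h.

Q_in = 3750 MJ/h

Extent of reaction ξ = 0.502 × 26.7 = 13.403 mol/s
Reaction term: ξ·ΔH°_rxn = 13.403 × 45.6 = 611.2 kJ/s
Sensible, feed 105→25 °C: -427.2 kJ/s
Outlet flows (mol/s): A 13.297, B 26.807
Sensible, products 25→181 °C: 858.13 kJ/s
Q = ΔH = 1042.1 kJ/s = 1042.1 kW
Heat supplied = 3751.7 MJ/h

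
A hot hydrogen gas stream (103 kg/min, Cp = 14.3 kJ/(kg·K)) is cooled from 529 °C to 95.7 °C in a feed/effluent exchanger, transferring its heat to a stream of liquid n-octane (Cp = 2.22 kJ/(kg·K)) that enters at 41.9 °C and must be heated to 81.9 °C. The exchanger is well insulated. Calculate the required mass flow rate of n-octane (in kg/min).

ṁ_c = 7190 kg/min

Heat released by hot stream: Q = 103 × 14.3 × (529 − 95.7) = 638210 kJ/min
Energy balance on cold side (adiabatic exchanger): Q = ṁ_c·Cp_c·(T_c,out − T_c,in)
ṁ_c = 638210 / [2.22 × (81.9 − 41.9)] = 7187 kg/min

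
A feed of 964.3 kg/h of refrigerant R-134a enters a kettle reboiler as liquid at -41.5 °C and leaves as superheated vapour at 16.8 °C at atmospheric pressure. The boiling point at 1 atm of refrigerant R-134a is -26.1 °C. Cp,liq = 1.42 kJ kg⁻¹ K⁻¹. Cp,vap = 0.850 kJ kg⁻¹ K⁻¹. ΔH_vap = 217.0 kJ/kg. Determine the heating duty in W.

liquid -41.5→-26.1 °C: 21.868 kJ/kg
vaporisation at -26.1 °C: 217 kJ/kg
vapour -26.1→16.8 °C: 36.465 kJ/kg
Δh = 21.868 + 217 + 36.465 = 275.33 kJ/kg
Q = ṁ·Δh = 964.3 kg/h × 275.33 kJ/kg = 265500 kJ/h
|Q| = 73.751 kW = 73751 W

Q = 73800 W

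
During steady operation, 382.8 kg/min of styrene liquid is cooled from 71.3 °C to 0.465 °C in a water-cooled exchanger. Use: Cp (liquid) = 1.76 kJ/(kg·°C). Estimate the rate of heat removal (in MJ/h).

Q = ṁ·Cp·ΔT = 382.8 × 1.76 × (0.465 − 71.3) = -47724 kJ/min
Converting: 47724 / 60 s = 795.39 kW
Cooling duty = 2863.4 MJ/h

Q_c = 2860 MJ/h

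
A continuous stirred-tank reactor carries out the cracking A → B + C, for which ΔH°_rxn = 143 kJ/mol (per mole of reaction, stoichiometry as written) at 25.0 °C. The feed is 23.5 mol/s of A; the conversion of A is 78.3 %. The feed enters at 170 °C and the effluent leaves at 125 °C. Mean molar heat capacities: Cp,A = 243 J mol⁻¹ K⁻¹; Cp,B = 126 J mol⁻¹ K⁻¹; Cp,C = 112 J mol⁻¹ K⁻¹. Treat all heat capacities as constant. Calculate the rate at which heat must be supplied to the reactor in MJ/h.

Q_in = 8510 MJ/h

Extent of reaction ξ = 0.783 × 23.5 = 18.401 mol/s
Reaction term: ξ·ΔH°_rxn = 18.401 × 143 = 2631.3 kJ/s
Sensible, feed 170→25 °C: -828.02 kJ/s
Outlet flows (mol/s): A 5.0995, B 18.401, C 18.401
Sensible, products 25→125 °C: 561.85 kJ/s
Q = ΔH = 2365.1 kJ/s = 2365.1 kW
Heat supplied = 8514.4 MJ/h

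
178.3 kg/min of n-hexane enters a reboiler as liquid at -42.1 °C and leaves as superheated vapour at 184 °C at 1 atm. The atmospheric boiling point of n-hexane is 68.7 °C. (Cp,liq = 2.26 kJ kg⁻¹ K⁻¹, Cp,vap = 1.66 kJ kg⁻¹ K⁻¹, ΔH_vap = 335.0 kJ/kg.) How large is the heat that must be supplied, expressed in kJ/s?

Q = 2310 kJ/s

liquid -42.1→68.7 °C: 250.41 kJ/kg
vaporisation at 68.7 °C: 335 kJ/kg
vapour 68.7→184 °C: 191.4 kJ/kg
Δh = 250.41 + 335 + 191.4 = 776.81 kJ/kg
Q = ṁ·Δh = 178.3 kg/min × 776.81 kJ/kg = 138500 kJ/min
|Q| = 2308.4 kW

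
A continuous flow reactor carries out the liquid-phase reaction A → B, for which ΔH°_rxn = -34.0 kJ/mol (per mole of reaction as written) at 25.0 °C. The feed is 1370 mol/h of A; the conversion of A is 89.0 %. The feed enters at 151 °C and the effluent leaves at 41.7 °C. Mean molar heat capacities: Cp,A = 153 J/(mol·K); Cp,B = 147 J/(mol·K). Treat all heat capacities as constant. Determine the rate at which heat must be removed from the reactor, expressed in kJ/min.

Q_out = 1070 kJ/min

Extent of reaction ξ = 0.890 × 1370 = 1219.3 mol/h
Reaction term: ξ·ΔH°_rxn = 1219.3 × -34.0 = -41456 kJ/h
Sensible, feed 151→25 °C: -26411 kJ/h
Outlet flows (mol/h): A 150.7, B 1219.3
Sensible, products 25→41.7 °C: 3378.3 kJ/h
Q = ΔH = -64489 kJ/h = -17.914 kW
Heat removed = 1074.8 kJ/min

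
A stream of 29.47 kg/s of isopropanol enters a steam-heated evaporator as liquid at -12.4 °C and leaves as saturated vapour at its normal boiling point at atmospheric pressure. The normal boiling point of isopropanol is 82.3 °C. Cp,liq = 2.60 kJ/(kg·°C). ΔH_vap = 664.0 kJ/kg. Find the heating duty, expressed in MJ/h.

liquid -12.4→82.3 °C: 246.22 kJ/kg
vaporisation at 82.3 °C: 664 kJ/kg
Δh = 246.22 + 664 = 910.22 kJ/kg
Q = ṁ·Δh = 29.47 kg/s × 910.22 kJ/kg = 26824 kJ/s
|Q| = 26824 kW = 96567 MJ/h

Q = 96600 MJ/h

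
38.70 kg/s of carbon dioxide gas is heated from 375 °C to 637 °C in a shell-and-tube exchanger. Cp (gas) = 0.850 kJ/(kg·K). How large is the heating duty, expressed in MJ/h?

Q = 31000 MJ/h

Q = ṁ·Cp·ΔT = 38.70 × 0.850 × (637 − 375) = 8618.5 kJ/s
Heating duty = 31027 MJ/h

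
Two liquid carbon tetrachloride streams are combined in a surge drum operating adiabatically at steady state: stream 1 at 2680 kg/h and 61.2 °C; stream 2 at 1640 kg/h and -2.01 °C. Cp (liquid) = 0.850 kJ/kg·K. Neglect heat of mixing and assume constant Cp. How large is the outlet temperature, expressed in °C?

T_out = 37.2 °C

No heat crosses the boundary, so H_out = H_in.
Σ ṁᵢCp,ᵢTᵢ = 2680×0.850×61.2 + 1640×0.850×-2.01 = 136610
Σ ṁᵢCp,ᵢ = 2680×0.850 + 1640×0.850 = 3672
T_out = 136610 / 3672 = 37.204 °C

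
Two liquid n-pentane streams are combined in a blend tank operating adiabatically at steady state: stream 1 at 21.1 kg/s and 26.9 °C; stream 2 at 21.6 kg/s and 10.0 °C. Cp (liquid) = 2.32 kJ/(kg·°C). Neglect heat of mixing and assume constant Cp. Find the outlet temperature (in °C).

No heat crosses the boundary, so H_out = H_in.
T_out = Σ ṁᵢCp,ᵢTᵢ / Σ ṁᵢCp,ᵢ
      = 1817.9 / 99.064 = 18.351 °C

T_out = 18.4 °C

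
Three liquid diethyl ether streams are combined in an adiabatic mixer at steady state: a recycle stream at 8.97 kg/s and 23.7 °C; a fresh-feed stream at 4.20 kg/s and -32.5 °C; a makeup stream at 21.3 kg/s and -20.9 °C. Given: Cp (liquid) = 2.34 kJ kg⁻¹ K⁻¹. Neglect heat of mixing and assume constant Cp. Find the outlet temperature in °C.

T_out = -10.7 °C

Adiabatic, steady state ⇒ Σ ṁᵢCp,ᵢ(T_out − Tᵢ) = 0
Σ ṁᵢCp,ᵢTᵢ = 8.97×2.34×23.7 + 4.20×2.34×-32.5 + 21.3×2.34×-20.9 = -863.65
Σ ṁᵢCp,ᵢ = 8.97×2.34 + 4.20×2.34 + 21.3×2.34 = 80.66
T_out = -863.65 / 80.66 = -10.707 °C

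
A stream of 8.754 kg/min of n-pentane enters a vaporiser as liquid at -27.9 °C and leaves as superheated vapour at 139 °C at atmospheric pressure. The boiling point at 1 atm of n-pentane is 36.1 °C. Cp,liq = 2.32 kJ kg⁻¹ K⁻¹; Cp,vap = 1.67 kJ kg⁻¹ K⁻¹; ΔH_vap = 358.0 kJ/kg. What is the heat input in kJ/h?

Q = 356000 kJ/h

liquid -27.9→36.1 °C: 148.48 kJ/kg
vaporisation at 36.1 °C: 358 kJ/kg
vapour 36.1→139 °C: 171.84 kJ/kg
Δh = 148.48 + 358 + 171.84 = 678.32 kJ/kg
Q = ṁ·Δh = 8.754 kg/min × 678.32 kJ/kg = 5938 kJ/min
|Q| = 98.967 kW = 356280 kJ/h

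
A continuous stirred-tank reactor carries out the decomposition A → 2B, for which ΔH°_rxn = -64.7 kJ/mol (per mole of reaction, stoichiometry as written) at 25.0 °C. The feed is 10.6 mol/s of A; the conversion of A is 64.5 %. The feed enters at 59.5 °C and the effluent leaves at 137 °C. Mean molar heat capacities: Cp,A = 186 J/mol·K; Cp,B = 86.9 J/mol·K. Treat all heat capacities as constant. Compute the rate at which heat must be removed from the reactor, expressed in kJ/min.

Q_out = 17900 kJ/min

Extent of reaction ξ = 0.645 × 10.6 = 6.837 mol/s
Reaction term: ξ·ΔH°_rxn = 6.837 × -64.7 = -442.35 kJ/s
Sensible, feed 59.5→25 °C: -68.02 kJ/s
Outlet flows (mol/s): A 3.763, B 13.674
Sensible, products 25→137 °C: 211.48 kJ/s
Q = ΔH = -298.9 kJ/s = -298.9 kW
Heat removed = 17934 kJ/min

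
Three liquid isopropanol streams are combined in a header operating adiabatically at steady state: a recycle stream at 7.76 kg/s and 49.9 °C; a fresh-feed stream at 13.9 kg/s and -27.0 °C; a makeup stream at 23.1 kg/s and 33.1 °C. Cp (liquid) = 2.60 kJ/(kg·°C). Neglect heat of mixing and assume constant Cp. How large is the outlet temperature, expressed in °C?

No heat crosses the boundary, so H_out = H_in.
T_out = Σ ṁᵢCp,ᵢTᵢ / Σ ṁᵢCp,ᵢ
      = 2019 / 116.38 = 17.349 °C

T_out = 17.3 °C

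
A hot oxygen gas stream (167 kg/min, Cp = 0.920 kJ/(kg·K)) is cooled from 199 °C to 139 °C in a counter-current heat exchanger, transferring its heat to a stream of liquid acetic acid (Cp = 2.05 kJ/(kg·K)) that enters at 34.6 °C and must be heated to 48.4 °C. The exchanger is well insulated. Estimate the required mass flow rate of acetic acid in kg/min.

ṁ_c = 326 kg/min

Heat released by hot stream: Q = 167 × 0.920 × (199 − 139) = 9218.4 kJ/min
Energy balance on cold side (adiabatic exchanger): Q = ṁ_c·Cp_c·(T_c,out − T_c,in)
ṁ_c = 9218.4 / [2.05 × (48.4 − 34.6)] = 325.85 kg/min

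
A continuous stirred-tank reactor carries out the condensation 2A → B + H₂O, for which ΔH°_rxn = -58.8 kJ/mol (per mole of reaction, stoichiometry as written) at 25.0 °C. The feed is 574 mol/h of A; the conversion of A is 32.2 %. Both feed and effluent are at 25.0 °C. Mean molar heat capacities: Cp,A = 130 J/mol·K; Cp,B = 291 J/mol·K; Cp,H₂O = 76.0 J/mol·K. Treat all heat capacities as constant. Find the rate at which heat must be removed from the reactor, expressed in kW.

Extent of reaction ξ = 0.322 × 574 / 2 = 92.414 mol/h
Reaction term: ξ·ΔH°_rxn = 92.414 × -58.8 = -5433.9 kJ/h
Q = ΔH = -5433.9 kJ/h = -1.5094 kW
Heat removed = 1.5094 kW

Q_out = 1.51 kW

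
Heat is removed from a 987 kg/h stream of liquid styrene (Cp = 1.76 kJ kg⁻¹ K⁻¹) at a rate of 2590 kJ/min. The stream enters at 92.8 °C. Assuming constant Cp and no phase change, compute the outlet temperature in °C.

Q = 2590 kJ/min = 155400 kJ/h
ΔT = Q/(ṁ·Cp) = 155400/(987×1.76) = 89.458 K
T_out = 92.8 − 89.458 = 3.3416 °C

T_out = 3.34 °C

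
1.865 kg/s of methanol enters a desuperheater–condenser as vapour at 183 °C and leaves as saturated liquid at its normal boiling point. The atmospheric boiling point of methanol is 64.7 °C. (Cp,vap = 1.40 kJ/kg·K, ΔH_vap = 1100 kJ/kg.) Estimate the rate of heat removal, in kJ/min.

Q_c = 142000 kJ/min

vapour 183→64.7 °C: -165.62 kJ/kg
condensation at 64.7 °C: -1100 kJ/kg
Δh = -165.62 + -1100 = -1265.6 kJ/kg
Q = ṁ·Δh = 1.865 kg/s × -1265.6 kJ/kg = -2360.4 kJ/s
|Q| = 2360.4 kW = 141620 kJ/min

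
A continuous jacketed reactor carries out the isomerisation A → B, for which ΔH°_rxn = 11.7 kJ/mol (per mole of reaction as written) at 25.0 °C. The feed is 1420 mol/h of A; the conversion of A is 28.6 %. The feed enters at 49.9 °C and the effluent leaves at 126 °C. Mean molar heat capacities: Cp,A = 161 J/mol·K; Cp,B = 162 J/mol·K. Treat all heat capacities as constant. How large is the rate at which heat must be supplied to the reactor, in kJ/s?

Extent of reaction ξ = 0.286 × 1420 = 406.12 mol/h
Reaction term: ξ·ΔH°_rxn = 406.12 × 11.7 = 4751.6 kJ/h
Sensible, feed 49.9→25 °C: -5692.6 kJ/h
Outlet flows (mol/h): A 1013.9, B 406.12
Sensible, products 25→126 °C: 23132 kJ/h
Q = ΔH = 22191 kJ/h = 6.1641 kW
Heat supplied = 6.1641 kJ/s

Q_in = 6.16 kJ/s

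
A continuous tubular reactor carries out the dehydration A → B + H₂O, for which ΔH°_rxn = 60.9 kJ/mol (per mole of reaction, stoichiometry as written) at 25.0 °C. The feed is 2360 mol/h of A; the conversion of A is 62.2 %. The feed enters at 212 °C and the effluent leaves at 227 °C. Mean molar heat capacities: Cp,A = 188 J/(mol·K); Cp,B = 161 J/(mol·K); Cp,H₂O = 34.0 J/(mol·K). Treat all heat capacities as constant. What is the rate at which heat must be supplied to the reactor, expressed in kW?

Q_in = 27.3 kW

Extent of reaction ξ = 0.622 × 2360 = 1467.9 mol/h
Reaction term: ξ·ΔH°_rxn = 1467.9 × 60.9 = 89396 kJ/h
Sensible, feed 212→25 °C: -82968 kJ/h
Outlet flows (mol/h): A 892.08, B 1467.9, H₂O 1467.9
Sensible, products 25→227 °C: 91699 kJ/h
Q = ΔH = 98127 kJ/h = 27.258 kW
Heat supplied = 27.258 kW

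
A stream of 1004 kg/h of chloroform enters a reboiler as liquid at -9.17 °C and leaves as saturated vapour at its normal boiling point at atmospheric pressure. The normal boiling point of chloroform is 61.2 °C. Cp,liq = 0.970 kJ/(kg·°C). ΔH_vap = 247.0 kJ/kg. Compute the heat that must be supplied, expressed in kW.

Q = 87.9 kW

liquid -9.17→61.2 °C: 68.259 kJ/kg
vaporisation at 61.2 °C: 247 kJ/kg
Δh = 68.259 + 247 = 315.26 kJ/kg
Q = ṁ·Δh = 1004 kg/h × 315.26 kJ/kg = 316520 kJ/h
|Q| = 87.922 kW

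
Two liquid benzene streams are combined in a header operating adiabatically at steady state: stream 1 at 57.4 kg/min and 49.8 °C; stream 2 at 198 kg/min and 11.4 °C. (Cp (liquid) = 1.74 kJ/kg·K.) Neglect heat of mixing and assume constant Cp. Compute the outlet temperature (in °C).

Adiabatic, steady state ⇒ Σ ṁᵢCp,ᵢ(T_out − Tᵢ) = 0
Σ ṁᵢCp,ᵢTᵢ = 57.4×1.74×49.8 + 198×1.74×11.4 = 8901.4
Σ ṁᵢCp,ᵢ = 57.4×1.74 + 198×1.74 = 444.4
T_out = 8901.4 / 444.4 = 20.03 °C

T_out = 20.0 °C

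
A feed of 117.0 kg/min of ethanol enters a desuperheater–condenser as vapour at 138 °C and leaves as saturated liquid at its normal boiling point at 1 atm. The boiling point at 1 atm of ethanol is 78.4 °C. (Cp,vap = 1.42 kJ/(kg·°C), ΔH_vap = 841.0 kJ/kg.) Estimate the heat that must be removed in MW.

vapour 138→78.4 °C: -84.632 kJ/kg
condensation at 78.4 °C: -841 kJ/kg
Δh = -84.632 + -841 = -925.63 kJ/kg
Q = ṁ·Δh = 117.0 kg/min × -925.63 kJ/kg = -108300 kJ/min
|Q| = 1805 kW = 1.805 MW

Q_c = 1.80 MW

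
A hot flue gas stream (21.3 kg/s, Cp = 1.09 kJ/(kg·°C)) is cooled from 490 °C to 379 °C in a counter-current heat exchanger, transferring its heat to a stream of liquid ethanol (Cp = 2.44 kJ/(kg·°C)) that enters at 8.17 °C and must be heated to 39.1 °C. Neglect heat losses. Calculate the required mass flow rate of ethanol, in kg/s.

Heat released by hot stream: Q = 21.3 × 1.09 × (490 − 379) = 2577.1 kJ/s
Energy balance on cold side (adiabatic exchanger): Q = ṁ_c·Cp_c·(T_c,out − T_c,in)
ṁ_c = 2577.1 / [2.44 × (39.1 − 8.17)] = 34.148 kg/s

ṁ_c = 34.1 kg/s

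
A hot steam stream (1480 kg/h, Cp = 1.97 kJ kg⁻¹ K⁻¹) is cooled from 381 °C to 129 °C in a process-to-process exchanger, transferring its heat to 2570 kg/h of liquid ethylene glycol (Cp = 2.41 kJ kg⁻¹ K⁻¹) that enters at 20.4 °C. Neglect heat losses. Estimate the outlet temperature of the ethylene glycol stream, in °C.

T_c,out = 139 °C

Heat released by hot stream: Q = 1480 × 1.97 × (381 − 129) = 734730 kJ/h
Energy balance on cold side (adiabatic exchanger): Q = ṁ_c·Cp_c·(T_c,out − T_c,in)
T_c,out = 20.4 + 734730/(2570 × 2.41) = 139.03 °C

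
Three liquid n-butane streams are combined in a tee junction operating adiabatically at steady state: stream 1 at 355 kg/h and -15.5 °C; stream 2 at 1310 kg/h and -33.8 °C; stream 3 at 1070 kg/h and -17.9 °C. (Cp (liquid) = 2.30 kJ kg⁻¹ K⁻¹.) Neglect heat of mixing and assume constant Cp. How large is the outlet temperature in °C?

T_out = -25.2 °C

No heat crosses the boundary, so H_out = H_in.
Σ ṁᵢCp,ᵢTᵢ = 355×2.30×-15.5 + 1310×2.30×-33.8 + 1070×2.30×-17.9 = -158550
Σ ṁᵢCp,ᵢ = 355×2.30 + 1310×2.30 + 1070×2.30 = 6290.5
T_out = -158550 / 6290.5 = -25.204 °C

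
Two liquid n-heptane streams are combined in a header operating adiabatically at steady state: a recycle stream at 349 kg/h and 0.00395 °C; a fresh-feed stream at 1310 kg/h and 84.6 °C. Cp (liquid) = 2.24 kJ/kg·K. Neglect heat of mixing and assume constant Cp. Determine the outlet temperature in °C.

T_out = 66.8 °C

Adiabatic, steady state ⇒ Σ ṁᵢCp,ᵢ(T_out − Tᵢ) = 0
Σ ṁᵢCp,ᵢTᵢ = 349×2.24×0.00395 + 1310×2.24×84.6 = 248250
Σ ṁᵢCp,ᵢ = 349×2.24 + 1310×2.24 = 3716.2
T_out = 248250 / 3716.2 = 66.804 °C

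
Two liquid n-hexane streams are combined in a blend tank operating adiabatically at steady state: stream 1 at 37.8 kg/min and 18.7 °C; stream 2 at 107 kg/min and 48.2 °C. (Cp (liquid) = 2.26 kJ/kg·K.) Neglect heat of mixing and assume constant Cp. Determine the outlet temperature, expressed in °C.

T_out = 40.5 °C

No heat crosses the boundary, so H_out = H_in.
Σ ṁᵢCp,ᵢTᵢ = 37.8×2.26×18.7 + 107×2.26×48.2 = 13253
Σ ṁᵢCp,ᵢ = 37.8×2.26 + 107×2.26 = 327.25
T_out = 13253 / 327.25 = 40.499 °C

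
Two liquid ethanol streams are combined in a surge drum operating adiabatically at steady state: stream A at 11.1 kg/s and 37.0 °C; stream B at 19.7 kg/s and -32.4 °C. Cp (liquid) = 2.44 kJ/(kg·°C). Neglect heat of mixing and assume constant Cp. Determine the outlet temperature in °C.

T_out = -7.39 °C

Adiabatic, steady state ⇒ Σ ṁᵢCp,ᵢ(T_out − Tᵢ) = 0
Σ ṁᵢCp,ᵢTᵢ = 11.1×2.44×37.0 + 19.7×2.44×-32.4 = -555.3
Σ ṁᵢCp,ᵢ = 11.1×2.44 + 19.7×2.44 = 75.152
T_out = -555.3 / 75.152 = -7.389 °C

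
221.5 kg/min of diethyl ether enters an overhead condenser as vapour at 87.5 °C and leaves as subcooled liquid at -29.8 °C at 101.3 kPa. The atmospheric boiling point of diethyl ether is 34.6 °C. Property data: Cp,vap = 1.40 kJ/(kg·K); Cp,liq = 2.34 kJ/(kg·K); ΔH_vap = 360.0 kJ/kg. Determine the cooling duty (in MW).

Q_c = 2.16 MW

vapour 87.5→34.6 °C: -74.06 kJ/kg
condensation at 34.6 °C: -360 kJ/kg
liquid 34.6→-29.8 °C: -150.7 kJ/kg
Δh = -74.06 + -360 + -150.7 = -584.76 kJ/kg
Q = ṁ·Δh = 221.5 kg/min × -584.76 kJ/kg = -129520 kJ/min
|Q| = 2158.7 kW = 2.1587 MW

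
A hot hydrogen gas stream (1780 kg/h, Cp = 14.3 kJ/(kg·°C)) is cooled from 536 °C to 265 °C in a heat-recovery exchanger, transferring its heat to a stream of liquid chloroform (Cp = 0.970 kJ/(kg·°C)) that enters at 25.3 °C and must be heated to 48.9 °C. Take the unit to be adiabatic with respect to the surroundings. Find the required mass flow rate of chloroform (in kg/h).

Heat released by hot stream: Q = 1780 × 14.3 × (536 − 265) = 6.898e+06 kJ/h
Energy balance on cold side (adiabatic exchanger): Q = ṁ_c·Cp_c·(T_c,out − T_c,in)
ṁ_c = 6.898e+06 / [0.970 × (48.9 − 25.3)] = 301330 kg/h

ṁ_c = 301000 kg/h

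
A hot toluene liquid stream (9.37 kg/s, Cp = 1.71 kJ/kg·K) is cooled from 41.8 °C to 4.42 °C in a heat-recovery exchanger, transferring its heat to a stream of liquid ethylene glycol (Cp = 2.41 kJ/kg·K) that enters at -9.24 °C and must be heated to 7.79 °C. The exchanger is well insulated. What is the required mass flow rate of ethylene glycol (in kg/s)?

Heat released by hot stream: Q = 9.37 × 1.71 × (41.8 − 4.42) = 598.93 kJ/s
Energy balance on cold side (adiabatic exchanger): Q = ṁ_c·Cp_c·(T_c,out − T_c,in)
ṁ_c = 598.93 / [2.41 × (7.79 − -9.24)] = 14.593 kg/s

ṁ_c = 14.6 kg/s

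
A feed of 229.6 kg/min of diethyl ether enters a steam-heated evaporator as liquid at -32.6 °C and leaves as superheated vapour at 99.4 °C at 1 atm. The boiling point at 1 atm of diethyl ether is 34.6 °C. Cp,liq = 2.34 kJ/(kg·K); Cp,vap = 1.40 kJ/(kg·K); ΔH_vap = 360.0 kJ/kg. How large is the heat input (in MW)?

Q = 2.33 MW

liquid -32.6→34.6 °C: 157.25 kJ/kg
vaporisation at 34.6 °C: 360 kJ/kg
vapour 34.6→99.4 °C: 90.72 kJ/kg
Δh = 157.25 + 360 + 90.72 = 607.97 kJ/kg
Q = ṁ·Δh = 229.6 kg/min × 607.97 kJ/kg = 139590 kJ/min
|Q| = 2326.5 kW = 2.3265 MW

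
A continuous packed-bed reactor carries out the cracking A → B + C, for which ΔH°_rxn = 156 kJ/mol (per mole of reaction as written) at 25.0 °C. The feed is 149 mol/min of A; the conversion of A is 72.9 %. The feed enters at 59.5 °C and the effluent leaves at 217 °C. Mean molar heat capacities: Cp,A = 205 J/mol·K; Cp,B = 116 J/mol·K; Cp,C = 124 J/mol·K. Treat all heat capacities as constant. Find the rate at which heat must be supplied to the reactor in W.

Q_in = 375000 W

Extent of reaction ξ = 0.729 × 149 = 108.62 mol/min
Reaction term: ξ·ΔH°_rxn = 108.62 × 156 = 16945 kJ/min
Sensible, feed 59.5→25 °C: -1053.8 kJ/min
Outlet flows (mol/min): A 40.379, B 108.62, C 108.62
Sensible, products 25→217 °C: 6594.6 kJ/min
Q = ΔH = 22486 kJ/min = 374.76 kW
Heat supplied = 374760 W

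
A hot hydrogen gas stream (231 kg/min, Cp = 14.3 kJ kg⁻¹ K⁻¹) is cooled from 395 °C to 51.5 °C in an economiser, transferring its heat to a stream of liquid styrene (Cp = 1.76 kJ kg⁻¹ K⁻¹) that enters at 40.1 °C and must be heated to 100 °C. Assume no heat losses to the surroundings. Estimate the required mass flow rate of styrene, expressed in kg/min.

Heat released by hot stream: Q = 231 × 14.3 × (395 − 51.5) = 1.1347e+06 kJ/min
Energy balance on cold side (adiabatic exchanger): Q = ṁ_c·Cp_c·(T_c,out − T_c,in)
ṁ_c = 1.1347e+06 / [1.76 × (100 − 40.1)] = 10763 kg/min

ṁ_c = 10800 kg/min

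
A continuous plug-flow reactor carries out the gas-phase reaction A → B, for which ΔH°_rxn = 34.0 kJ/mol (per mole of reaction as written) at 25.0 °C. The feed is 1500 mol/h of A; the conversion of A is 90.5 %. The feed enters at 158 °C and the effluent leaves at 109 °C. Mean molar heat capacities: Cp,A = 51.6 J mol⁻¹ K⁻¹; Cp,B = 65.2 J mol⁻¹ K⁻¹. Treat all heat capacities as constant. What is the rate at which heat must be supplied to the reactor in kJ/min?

Extent of reaction ξ = 0.905 × 1500 = 1357.5 mol/h
Reaction term: ξ·ΔH°_rxn = 1357.5 × 34.0 = 46155 kJ/h
Sensible, feed 158→25 °C: -10294 kJ/h
Outlet flows (mol/h): A 142.5, B 1357.5
Sensible, products 25→109 °C: 8052.4 kJ/h
Q = ΔH = 43913 kJ/h = 12.198 kW
Heat supplied = 731.89 kJ/min

Q_in = 732 kJ/min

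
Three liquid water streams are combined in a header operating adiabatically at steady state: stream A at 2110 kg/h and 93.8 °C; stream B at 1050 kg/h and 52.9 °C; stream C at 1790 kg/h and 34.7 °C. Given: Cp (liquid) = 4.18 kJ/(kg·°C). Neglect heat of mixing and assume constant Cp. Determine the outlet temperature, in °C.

Energy balance with Q = 0: Σ ṁᵢCp,ᵢ(T_out − Tᵢ) = 0
T_out = Σ ṁᵢCp,ᵢTᵢ / Σ ṁᵢCp,ᵢ
      = 1.3191e+06 / 20691 = 63.753 °C

T_out = 63.8 °C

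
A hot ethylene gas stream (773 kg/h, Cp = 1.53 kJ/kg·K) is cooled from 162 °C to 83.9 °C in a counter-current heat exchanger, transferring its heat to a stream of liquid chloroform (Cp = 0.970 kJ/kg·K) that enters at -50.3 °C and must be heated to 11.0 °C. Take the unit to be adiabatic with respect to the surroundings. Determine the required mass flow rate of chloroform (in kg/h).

Heat released by hot stream: Q = 773 × 1.53 × (162 − 83.9) = 92368 kJ/h
Energy balance on cold side (adiabatic exchanger): Q = ṁ_c·Cp_c·(T_c,out − T_c,in)
ṁ_c = 92368 / [0.970 × (11.0 − -50.3)] = 1553.4 kg/h

ṁ_c = 1550 kg/h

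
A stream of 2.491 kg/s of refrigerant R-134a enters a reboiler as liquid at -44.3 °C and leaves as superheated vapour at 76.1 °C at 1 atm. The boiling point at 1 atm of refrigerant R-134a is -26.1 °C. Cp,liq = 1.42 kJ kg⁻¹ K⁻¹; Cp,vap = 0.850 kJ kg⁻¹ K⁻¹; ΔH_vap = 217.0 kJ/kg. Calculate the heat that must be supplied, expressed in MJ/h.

liquid -44.3→-26.1 °C: 25.844 kJ/kg
vaporisation at -26.1 °C: 217 kJ/kg
vapour -26.1→76.1 °C: 86.87 kJ/kg
Δh = 25.844 + 217 + 86.87 = 329.71 kJ/kg
Q = ṁ·Δh = 2.491 kg/s × 329.71 kJ/kg = 821.32 kJ/s
|Q| = 821.32 kW = 2956.7 MJ/h

Q = 2960 MJ/h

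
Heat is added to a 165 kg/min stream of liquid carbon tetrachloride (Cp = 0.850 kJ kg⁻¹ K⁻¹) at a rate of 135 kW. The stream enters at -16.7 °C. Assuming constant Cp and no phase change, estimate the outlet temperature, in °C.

Q = 135 kW = 8100 kJ/min
ΔT = Q/(ṁ·Cp) = 8100/(165×0.850) = 57.754 K
T_out = -16.7 + 57.754 = 41.054 °C

T_out = 41.1 °C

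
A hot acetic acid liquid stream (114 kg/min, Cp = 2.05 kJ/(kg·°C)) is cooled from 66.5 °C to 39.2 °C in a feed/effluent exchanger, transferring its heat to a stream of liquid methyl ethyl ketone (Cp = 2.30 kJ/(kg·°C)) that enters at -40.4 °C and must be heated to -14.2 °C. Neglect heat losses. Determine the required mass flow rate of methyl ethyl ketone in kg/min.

Heat released by hot stream: Q = 114 × 2.05 × (66.5 − 39.2) = 6380 kJ/min
Energy balance on cold side (adiabatic exchanger): Q = ṁ_c·Cp_c·(T_c,out − T_c,in)
ṁ_c = 6380 / [2.30 × (-14.2 − -40.4)] = 105.87 kg/min

ṁ_c = 106 kg/min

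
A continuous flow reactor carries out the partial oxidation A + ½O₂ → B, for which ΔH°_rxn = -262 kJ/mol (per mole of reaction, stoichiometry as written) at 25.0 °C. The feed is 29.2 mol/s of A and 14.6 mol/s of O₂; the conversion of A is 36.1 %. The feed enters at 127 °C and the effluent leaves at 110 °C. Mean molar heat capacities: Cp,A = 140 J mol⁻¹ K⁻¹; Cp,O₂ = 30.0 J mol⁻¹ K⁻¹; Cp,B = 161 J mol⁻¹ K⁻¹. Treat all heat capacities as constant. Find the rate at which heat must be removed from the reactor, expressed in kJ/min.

Extent of reaction ξ = 0.361 × 29.2 = 10.541 mol/s
Reaction term: ξ·ΔH°_rxn = 10.541 × -262 = -2761.8 kJ/s
Sensible, feed 127→25 °C: -461.65 kJ/s
Outlet flows (mol/s): A 18.659, O₂ 9.3294, B 10.541
Sensible, products 25→110 °C: 390.09 kJ/s
Q = ΔH = -2833.4 kJ/s = -2833.4 kW
Heat removed = 170000 kJ/min

Q_out = 170000 kJ/min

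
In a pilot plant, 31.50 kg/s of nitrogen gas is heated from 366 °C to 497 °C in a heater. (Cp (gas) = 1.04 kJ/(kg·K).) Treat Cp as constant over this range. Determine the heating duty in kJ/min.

Q = 257000 kJ/min

Q = ṁ·Cp·ΔT = 31.50 × 1.04 × (497 − 366) = 4291.6 kJ/s
Heating duty = 257490 kJ/min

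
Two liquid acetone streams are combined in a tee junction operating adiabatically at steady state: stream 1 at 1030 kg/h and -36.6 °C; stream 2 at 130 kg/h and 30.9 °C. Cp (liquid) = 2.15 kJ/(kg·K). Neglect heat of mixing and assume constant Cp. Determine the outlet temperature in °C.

T_out = -29.0 °C

Energy balance with Q = 0: Σ ṁᵢCp,ᵢ(T_out − Tᵢ) = 0
T_out = Σ ṁᵢCp,ᵢTᵢ / Σ ṁᵢCp,ᵢ
      = -72414 / 2494 = -29.035 °C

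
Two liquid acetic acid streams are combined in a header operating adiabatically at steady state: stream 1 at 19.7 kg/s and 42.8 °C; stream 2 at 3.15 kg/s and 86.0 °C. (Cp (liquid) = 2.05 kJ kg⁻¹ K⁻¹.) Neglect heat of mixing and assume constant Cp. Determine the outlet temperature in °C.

T_out = 48.8 °C

Energy balance with Q = 0: Σ ṁᵢCp,ᵢ(T_out − Tᵢ) = 0
T_out = Σ ṁᵢCp,ᵢTᵢ / Σ ṁᵢCp,ᵢ
      = 2283.8 / 46.843 = 48.755 °C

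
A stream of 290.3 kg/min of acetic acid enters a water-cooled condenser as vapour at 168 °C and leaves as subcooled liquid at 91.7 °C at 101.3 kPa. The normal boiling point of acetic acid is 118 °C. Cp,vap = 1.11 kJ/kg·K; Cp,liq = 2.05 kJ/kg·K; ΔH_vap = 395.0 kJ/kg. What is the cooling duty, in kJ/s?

Q_c = 2440 kJ/s

vapour 168→118 °C: -55.5 kJ/kg
condensation at 118 °C: -395 kJ/kg
liquid 118→91.7 °C: -53.915 kJ/kg
Δh = -55.5 + -395 + -53.915 = -504.42 kJ/kg
Q = ṁ·Δh = 290.3 kg/min × -504.42 kJ/kg = -146430 kJ/min
|Q| = 2440.5 kW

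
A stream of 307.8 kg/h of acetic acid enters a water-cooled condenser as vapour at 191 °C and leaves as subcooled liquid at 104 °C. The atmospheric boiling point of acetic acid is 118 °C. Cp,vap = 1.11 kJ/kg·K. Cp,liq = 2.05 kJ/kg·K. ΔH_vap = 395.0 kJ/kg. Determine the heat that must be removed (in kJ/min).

vapour 191→118 °C: -81.03 kJ/kg
condensation at 118 °C: -395 kJ/kg
liquid 118→104 °C: -28.7 kJ/kg
Δh = -81.03 + -395 + -28.7 = -504.73 kJ/kg
Q = ṁ·Δh = 307.8 kg/h × -504.73 kJ/kg = -155360 kJ/h
|Q| = 43.154 kW = 2589.3 kJ/min

Q_c = 2590 kJ/min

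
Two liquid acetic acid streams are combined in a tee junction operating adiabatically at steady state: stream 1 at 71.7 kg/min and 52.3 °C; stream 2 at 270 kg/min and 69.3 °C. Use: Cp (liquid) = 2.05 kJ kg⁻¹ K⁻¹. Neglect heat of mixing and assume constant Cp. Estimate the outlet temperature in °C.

T_out = 65.7 °C

No heat crosses the boundary, so H_out = H_in.
T_out = Σ ṁᵢCp,ᵢTᵢ / Σ ṁᵢCp,ᵢ
      = 46045 / 700.49 = 65.733 °C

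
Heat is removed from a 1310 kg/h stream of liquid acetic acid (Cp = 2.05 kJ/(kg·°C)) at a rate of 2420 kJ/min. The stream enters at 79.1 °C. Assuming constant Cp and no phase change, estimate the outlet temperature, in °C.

T_out = 25.0 °C

Q = 2420 kJ/min = 145200 kJ/h
ΔT = Q/(ṁ·Cp) = 145200/(1310×2.05) = 54.068 K
T_out = 79.1 − 54.068 = 25.032 °C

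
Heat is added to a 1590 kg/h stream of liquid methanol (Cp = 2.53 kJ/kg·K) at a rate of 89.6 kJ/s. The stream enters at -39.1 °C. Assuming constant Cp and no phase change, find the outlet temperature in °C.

T_out = 41.1 °C

Q = 89.6 kJ/s = 322560 kJ/h
ΔT = Q/(ṁ·Cp) = 322560/(1590×2.53) = 80.185 K
T_out = -39.1 + 80.185 = 41.085 °C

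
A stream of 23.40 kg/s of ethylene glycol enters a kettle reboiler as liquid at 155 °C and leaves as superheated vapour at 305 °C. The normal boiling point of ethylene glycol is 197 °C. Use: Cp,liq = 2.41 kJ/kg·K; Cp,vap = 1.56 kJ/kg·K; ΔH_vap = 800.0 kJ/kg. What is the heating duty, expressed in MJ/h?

liquid 155→197 °C: 101.22 kJ/kg
vaporisation at 197 °C: 800 kJ/kg
vapour 197→305 °C: 168.48 kJ/kg
Δh = 101.22 + 800 + 168.48 = 1069.7 kJ/kg
Q = ṁ·Δh = 23.40 kg/s × 1069.7 kJ/kg = 25031 kJ/s
|Q| = 25031 kW = 90112 MJ/h

Q = 90100 MJ/h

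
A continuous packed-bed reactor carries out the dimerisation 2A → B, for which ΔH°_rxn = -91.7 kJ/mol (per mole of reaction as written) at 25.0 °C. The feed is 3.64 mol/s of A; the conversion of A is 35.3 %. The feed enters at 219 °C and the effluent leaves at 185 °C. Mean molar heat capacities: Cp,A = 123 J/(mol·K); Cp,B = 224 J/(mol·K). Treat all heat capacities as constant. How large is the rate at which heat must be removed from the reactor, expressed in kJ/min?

Q_out = 4580 kJ/min

Extent of reaction ξ = 0.353 × 3.64 / 2 = 0.64246 mol/s
Reaction term: ξ·ΔH°_rxn = 0.64246 × -91.7 = -58.914 kJ/s
Sensible, feed 219→25 °C: -86.858 kJ/s
Outlet flows (mol/s): A 2.3551, B 0.64246
Sensible, products 25→185 °C: 69.374 kJ/s
Q = ΔH = -76.398 kJ/s = -76.398 kW
Heat removed = 4583.9 kJ/min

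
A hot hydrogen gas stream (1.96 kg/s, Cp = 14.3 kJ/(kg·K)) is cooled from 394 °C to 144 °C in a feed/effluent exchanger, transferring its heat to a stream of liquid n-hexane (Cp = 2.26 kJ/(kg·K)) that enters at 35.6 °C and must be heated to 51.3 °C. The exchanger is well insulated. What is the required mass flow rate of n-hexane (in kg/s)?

Heat released by hot stream: Q = 1.96 × 14.3 × (394 − 144) = 7007 kJ/s
Energy balance on cold side (adiabatic exchanger): Q = ṁ_c·Cp_c·(T_c,out − T_c,in)
ṁ_c = 7007 / [2.26 × (51.3 − 35.6)] = 197.48 kg/s

ṁ_c = 197 kg/s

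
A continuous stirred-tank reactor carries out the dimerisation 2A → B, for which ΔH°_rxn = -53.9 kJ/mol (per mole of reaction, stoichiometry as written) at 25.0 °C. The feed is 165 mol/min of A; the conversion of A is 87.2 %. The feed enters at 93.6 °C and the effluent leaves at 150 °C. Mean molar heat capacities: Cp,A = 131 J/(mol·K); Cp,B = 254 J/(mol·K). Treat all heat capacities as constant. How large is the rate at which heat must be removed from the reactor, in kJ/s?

Extent of reaction ξ = 0.872 × 165 / 2 = 71.94 mol/min
Reaction term: ξ·ΔH°_rxn = 71.94 × -53.9 = -3877.6 kJ/min
Sensible, feed 93.6→25 °C: -1482.8 kJ/min
Outlet flows (mol/min): A 21.12, B 71.94
Sensible, products 25→150 °C: 2629.9 kJ/min
Q = ΔH = -2730.4 kJ/min = -45.507 kW
Heat removed = 45.507 kJ/s

Q_out = 45.5 kJ/s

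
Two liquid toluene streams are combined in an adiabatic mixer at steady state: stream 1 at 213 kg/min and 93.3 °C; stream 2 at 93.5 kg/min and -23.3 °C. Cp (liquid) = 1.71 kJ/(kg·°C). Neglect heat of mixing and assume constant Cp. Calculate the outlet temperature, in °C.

Energy balance with Q = 0: Σ ṁᵢCp,ᵢ(T_out − Tᵢ) = 0
T_out = Σ ṁᵢCp,ᵢTᵢ / Σ ṁᵢCp,ᵢ
      = 30257 / 524.12 = 57.73 °C

T_out = 57.7 °C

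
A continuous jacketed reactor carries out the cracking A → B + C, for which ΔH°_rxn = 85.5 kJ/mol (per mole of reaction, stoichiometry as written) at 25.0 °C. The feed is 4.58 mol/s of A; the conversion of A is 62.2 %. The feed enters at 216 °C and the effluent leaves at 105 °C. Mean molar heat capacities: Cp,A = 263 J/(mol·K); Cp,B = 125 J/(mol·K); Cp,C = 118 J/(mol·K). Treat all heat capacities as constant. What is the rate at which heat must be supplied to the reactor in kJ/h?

Q_in = 379000 kJ/h

Extent of reaction ξ = 0.622 × 4.58 = 2.8488 mol/s
Reaction term: ξ·ΔH°_rxn = 2.8488 × 85.5 = 243.57 kJ/s
Sensible, feed 216→25 °C: -230.07 kJ/s
Outlet flows (mol/s): A 1.7312, B 2.8488, C 2.8488
Sensible, products 25→105 °C: 91.805 kJ/s
Q = ΔH = 105.31 kJ/s = 105.31 kW
Heat supplied = 379110 kJ/h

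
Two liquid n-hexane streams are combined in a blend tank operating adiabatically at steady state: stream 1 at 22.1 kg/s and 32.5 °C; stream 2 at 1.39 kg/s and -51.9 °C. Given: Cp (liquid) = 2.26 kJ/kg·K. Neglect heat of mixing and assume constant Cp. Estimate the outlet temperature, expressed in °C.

T_out = 27.5 °C

Energy balance with Q = 0: Σ ṁᵢCp,ᵢ(T_out − Tᵢ) = 0
Σ ṁᵢCp,ᵢTᵢ = 22.1×2.26×32.5 + 1.39×2.26×-51.9 = 1460.2
Σ ṁᵢCp,ᵢ = 22.1×2.26 + 1.39×2.26 = 53.087
T_out = 1460.2 / 53.087 = 27.506 °C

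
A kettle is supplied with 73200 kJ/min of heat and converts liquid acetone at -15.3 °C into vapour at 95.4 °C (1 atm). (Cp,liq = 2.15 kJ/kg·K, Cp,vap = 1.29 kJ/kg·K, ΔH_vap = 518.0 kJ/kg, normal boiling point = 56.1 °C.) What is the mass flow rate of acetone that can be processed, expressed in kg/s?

ṁ = 1.69 kg/s

Δh = 2.15×(56.1−-15.3) + 518.0 + 1.29×(95.4−56.1) = 722.21 kJ/kg
Q = 73200 kJ/min = 1220 kJ/s = 1220 kJ/s
ṁ = Q/Δh = 1220 / 722.21 = 1.6893 kg/s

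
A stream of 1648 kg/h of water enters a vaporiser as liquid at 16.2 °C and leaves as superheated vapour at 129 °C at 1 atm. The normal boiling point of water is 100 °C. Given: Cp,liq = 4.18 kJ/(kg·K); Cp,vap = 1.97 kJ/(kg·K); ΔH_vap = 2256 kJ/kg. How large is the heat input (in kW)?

liquid 16.2→100 °C: 350.28 kJ/kg
vaporisation at 100 °C: 2256 kJ/kg
vapour 100→129 °C: 57.13 kJ/kg
Δh = 350.28 + 2256 + 57.13 = 2663.4 kJ/kg
Q = ṁ·Δh = 1648 kg/h × 2663.4 kJ/kg = 4.3893e+06 kJ/h
|Q| = 1219.3 kW

Q = 1220 kW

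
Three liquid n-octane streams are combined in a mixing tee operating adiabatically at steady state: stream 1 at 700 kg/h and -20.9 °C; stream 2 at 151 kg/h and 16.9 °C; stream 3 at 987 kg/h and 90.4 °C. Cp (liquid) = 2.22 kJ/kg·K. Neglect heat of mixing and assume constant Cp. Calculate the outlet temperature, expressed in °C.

T_out = 42.0 °C

Energy balance with Q = 0: Σ ṁᵢCp,ᵢ(T_out − Tᵢ) = 0
T_out = Σ ṁᵢCp,ᵢTᵢ / Σ ṁᵢCp,ᵢ
      = 171270 / 4080.4 = 41.973 °C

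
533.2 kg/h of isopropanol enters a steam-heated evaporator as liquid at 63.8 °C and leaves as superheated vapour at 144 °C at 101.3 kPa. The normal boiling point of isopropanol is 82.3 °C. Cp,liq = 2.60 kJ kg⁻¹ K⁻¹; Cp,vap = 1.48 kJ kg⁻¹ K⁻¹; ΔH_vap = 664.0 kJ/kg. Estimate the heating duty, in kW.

liquid 63.8→82.3 °C: 48.1 kJ/kg
vaporisation at 82.3 °C: 664 kJ/kg
vapour 82.3→144 °C: 91.316 kJ/kg
Δh = 48.1 + 664 + 91.316 = 803.42 kJ/kg
Q = ṁ·Δh = 533.2 kg/h × 803.42 kJ/kg = 428380 kJ/h
|Q| = 118.99 kW

Q = 119 kW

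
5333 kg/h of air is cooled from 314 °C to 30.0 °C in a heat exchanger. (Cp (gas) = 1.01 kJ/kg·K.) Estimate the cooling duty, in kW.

Q = ṁ·Cp·ΔT = 5333 × 1.01 × (30.0 − 314) = -1.5297e+06 kJ/h
Converting: 1.5297e+06 / 3600 s = 424.92 kW

Q_c = 425 kW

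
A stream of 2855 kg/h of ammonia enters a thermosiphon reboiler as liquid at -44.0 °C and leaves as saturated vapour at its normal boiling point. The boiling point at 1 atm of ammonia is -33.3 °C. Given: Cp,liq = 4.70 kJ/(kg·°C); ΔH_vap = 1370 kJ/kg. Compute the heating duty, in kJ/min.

liquid -44.0→-33.3 °C: 50.29 kJ/kg
vaporisation at -33.3 °C: 1370 kJ/kg
Δh = 50.29 + 1370 = 1420.3 kJ/kg
Q = ṁ·Δh = 2855 kg/h × 1420.3 kJ/kg = 4.0549e+06 kJ/h
|Q| = 1126.4 kW = 67582 kJ/min

Q = 67600 kJ/min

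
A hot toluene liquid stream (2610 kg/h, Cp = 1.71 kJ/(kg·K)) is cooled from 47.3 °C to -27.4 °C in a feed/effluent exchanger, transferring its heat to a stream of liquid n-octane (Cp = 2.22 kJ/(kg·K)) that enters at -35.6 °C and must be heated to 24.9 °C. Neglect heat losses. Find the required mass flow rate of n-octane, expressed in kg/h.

Heat released by hot stream: Q = 2610 × 1.71 × (47.3 − -27.4) = 333390 kJ/h
Energy balance on cold side (adiabatic exchanger): Q = ṁ_c·Cp_c·(T_c,out − T_c,in)
ṁ_c = 333390 / [2.22 × (24.9 − -35.6)] = 2482.3 kg/h

ṁ_c = 2480 kg/h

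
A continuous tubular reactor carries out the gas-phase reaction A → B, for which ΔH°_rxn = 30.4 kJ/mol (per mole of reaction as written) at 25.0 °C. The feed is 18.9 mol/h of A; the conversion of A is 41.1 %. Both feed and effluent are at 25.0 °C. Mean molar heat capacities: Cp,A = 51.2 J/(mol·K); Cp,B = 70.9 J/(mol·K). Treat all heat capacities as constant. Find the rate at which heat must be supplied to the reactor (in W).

Extent of reaction ξ = 0.411 × 18.9 = 7.7679 mol/h
Reaction term: ξ·ΔH°_rxn = 7.7679 × 30.4 = 236.14 kJ/h
Q = ΔH = 236.14 kJ/h = 0.065596 kW
Heat supplied = 65.596 W

Q_in = 65.6 W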